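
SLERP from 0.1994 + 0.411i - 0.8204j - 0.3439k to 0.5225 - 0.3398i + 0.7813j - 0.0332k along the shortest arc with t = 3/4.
-0.3577 + 0.3841i - 0.8483j - 0.0701k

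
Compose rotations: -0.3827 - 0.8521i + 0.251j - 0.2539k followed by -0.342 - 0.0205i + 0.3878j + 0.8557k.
0.2333 - 0.014i - 0.9686j + 0.0847k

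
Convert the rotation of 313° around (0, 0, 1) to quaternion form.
-0.9171 + 0.3987k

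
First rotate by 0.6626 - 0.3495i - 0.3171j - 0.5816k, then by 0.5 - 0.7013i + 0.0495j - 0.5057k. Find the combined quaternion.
-0.1922 - 0.8286i - 0.3569j - 0.3862k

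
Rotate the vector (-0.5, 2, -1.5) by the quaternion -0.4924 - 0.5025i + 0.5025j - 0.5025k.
(-2.01, 1.485, -0.505)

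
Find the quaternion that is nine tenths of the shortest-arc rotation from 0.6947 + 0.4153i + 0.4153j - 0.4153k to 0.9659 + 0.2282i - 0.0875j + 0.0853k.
0.9655 + 0.2561i - 0.0341j + 0.0321k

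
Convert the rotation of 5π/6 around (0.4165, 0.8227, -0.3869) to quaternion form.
0.2588 + 0.4023i + 0.7947j - 0.3737k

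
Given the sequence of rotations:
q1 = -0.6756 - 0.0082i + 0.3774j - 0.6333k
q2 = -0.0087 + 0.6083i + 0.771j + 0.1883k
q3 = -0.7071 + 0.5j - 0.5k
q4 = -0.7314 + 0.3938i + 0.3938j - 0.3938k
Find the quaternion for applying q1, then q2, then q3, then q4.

q2 · q1 = -0.1609 - 0.9702i - 0.1405j + 0.1142k
q3 · q2 · q1 = 0.2411 + 0.6729i + 0.504j + 0.4848k
q4 · q3 · q2 · q1 = -0.4489 - 0.0078i - 0.7296j - 0.516k
-0.4489 - 0.0078i - 0.7296j - 0.516k


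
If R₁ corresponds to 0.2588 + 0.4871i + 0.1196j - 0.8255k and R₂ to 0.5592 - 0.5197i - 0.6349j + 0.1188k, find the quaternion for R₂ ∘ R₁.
0.5719 + 0.6478i - 0.4686j - 0.1838k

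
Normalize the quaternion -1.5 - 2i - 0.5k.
-0.5883 - 0.7845i - 0.1961k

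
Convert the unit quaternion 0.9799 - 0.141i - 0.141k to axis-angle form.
axis = (-√2/2, 0, -√2/2), θ = 23°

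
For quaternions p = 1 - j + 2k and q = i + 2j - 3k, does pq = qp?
No: pq = 8 + 4j - 2k ≠ 8 + 2i - 4k = qp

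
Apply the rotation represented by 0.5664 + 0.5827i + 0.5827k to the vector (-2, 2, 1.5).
(-0.943, -3.027, 0.443)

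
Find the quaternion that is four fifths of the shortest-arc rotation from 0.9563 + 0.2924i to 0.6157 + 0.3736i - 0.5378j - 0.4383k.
0.7247 + 0.3759i - 0.4476j - 0.3648k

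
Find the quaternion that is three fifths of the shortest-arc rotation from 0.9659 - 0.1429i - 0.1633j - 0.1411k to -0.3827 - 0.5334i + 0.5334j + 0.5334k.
0.7244 + 0.2985i - 0.4447j - 0.4341k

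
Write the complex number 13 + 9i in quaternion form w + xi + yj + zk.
13 + 9i + 0j + 0k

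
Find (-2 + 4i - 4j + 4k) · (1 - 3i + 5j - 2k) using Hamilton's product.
38 - 2i - 18j + 16k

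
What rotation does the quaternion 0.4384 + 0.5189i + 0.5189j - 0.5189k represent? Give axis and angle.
axis = (√3/3, √3/3, -√3/3), θ = 128°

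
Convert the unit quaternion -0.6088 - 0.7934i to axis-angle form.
axis = (-1, 0, 0), θ = 255°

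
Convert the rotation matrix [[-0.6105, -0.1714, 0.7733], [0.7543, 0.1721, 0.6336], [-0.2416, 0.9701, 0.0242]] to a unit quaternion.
0.3827 + 0.2198i + 0.663j + 0.6047k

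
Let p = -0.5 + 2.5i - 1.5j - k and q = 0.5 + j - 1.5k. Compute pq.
-0.25 + 4.5i + 2.5j + 2.75k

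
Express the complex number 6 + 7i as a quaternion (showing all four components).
6 + 7i + 0j + 0k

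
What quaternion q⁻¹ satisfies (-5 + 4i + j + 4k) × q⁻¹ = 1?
-0.0862 - 0.069i - 0.0172j - 0.069k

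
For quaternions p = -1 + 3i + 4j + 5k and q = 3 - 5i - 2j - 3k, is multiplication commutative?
No: pq = 35 + 12i - 2j + 32k ≠ 35 + 16i + 30j + 4k = qp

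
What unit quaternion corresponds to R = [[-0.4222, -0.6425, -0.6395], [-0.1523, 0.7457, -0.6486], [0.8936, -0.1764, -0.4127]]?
-0.4772 - 0.2474i + 0.8032j - 0.2568k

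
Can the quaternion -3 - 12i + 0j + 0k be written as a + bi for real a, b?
Yes. The quaternion -3 - 12i has j- and k-coefficients y = z = 0, so it lies in the complex subalgebra spanned by 1 and i.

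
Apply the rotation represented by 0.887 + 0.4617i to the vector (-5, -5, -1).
(-5, -2.049, -4.669)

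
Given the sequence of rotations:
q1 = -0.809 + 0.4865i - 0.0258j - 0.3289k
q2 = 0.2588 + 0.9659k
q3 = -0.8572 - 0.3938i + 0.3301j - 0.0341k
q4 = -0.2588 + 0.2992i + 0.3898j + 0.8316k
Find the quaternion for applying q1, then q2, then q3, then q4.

q2 · q1 = 0.1083 + 0.1508i + 0.4632j - 0.8665k
q3 · q2 · q1 = -0.2159 - 0.4422i - 0.7077j + 0.5069k
q4 · q3 · q2 · q1 = 0.0425 + 0.836i - 0.4204j - 0.3501k
0.0425 + 0.836i - 0.4204j - 0.3501k


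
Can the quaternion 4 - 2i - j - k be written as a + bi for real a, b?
No. The quaternion 4 - 2i - j - k has j-coefficient y = -1 and k-coefficient z = -1, not both zero, so it does not lie in the complex subalgebra spanned by 1 and i.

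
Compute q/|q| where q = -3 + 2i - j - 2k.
-0.7071 + 0.4714i - 0.2357j - 0.4714k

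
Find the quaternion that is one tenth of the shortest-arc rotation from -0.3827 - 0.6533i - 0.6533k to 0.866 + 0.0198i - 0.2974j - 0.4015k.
-0.5027 - 0.641i + 0.0443j - 0.5783k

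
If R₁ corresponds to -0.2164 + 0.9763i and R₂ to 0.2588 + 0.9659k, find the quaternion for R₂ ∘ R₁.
-0.056 + 0.2527i + 0.943j - 0.209k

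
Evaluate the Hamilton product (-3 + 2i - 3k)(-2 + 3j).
6 + 5i - 9j + 12k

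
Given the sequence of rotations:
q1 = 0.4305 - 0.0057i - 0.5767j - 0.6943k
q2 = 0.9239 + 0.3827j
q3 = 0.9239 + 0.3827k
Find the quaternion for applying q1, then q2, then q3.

q2 · q1 = 0.6184 - 0.271i - 0.3681j - 0.6393k
q3 · q2 · q1 = 0.816 - 0.1095i - 0.4438j - 0.354k
0.816 - 0.1095i - 0.4438j - 0.354k


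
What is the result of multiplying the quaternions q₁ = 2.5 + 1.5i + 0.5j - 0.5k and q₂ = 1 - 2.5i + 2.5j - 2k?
4 - 4.5i + 11j - 0.5k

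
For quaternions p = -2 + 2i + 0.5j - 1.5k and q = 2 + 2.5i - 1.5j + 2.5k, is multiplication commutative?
No: pq = -4.5 - 2i - 4.75j - 12.25k ≠ -4.5 + 12.75j - 3.75k = qp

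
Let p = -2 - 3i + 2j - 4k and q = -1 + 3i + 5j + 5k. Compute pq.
21 + 27i - 9j - 27k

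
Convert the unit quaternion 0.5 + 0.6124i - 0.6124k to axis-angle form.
axis = (√2/2, 0, -√2/2), θ = 2π/3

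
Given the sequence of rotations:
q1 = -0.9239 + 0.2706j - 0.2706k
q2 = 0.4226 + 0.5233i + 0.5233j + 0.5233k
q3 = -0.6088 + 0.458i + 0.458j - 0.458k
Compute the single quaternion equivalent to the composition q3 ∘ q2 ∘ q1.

q2 · q1 = -0.3904 - 0.7667i - 0.2275j - 0.4562k
q3 · q2 · q1 = 0.4841 - 0.0252i + 0.5198j + 0.7035k
0.4841 - 0.0252i + 0.5198j + 0.7035k


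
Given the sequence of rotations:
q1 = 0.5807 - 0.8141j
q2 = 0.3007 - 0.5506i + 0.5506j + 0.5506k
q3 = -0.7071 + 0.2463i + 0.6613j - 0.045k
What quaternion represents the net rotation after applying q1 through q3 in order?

q2 · q1 = 0.6229 + 0.1285i + 0.0749j + 0.768k
q3 · q2 · q1 = -0.4871 + 0.5738i + 0.164j - 0.6376k
-0.4871 + 0.5738i + 0.164j - 0.6376k


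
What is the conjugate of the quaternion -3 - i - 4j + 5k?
-3 + i + 4j - 5k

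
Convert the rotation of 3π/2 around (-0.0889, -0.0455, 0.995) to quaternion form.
-0.7071 - 0.0629i - 0.0322j + 0.7036k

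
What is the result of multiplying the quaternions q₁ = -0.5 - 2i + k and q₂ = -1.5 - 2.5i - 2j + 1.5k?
-5.75 + 6.25i + 1.5j + 1.75k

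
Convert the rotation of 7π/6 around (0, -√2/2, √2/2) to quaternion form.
-0.2588 - 0.683j + 0.683k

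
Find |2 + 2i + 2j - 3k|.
√21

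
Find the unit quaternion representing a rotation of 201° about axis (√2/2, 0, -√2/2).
-0.1822 + 0.6953i - 0.6953k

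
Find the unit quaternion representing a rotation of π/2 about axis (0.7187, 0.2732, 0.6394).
0.7071 + 0.5082i + 0.1932j + 0.4521k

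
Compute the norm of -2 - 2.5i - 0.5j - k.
3.391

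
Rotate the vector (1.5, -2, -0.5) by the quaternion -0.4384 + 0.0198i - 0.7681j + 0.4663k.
(-2.025, -1.438, 0.575)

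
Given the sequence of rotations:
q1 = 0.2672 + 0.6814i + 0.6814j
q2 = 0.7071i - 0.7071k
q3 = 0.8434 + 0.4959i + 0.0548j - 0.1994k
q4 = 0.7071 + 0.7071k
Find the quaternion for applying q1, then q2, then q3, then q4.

q2 · q1 = -0.4818 + 0.6708i - 0.4818j + 0.2929k
q3 · q2 · q1 = -0.6542 + 0.2468i - 0.7118j + 0.0674k
q4 · q3 · q2 · q1 = -0.5102 + 0.6778i - 0.3288j - 0.4149k
-0.5102 + 0.6778i - 0.3288j - 0.4149k


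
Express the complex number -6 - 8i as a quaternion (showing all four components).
-6 - 8i + 0j + 0k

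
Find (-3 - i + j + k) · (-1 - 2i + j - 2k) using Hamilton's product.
2 + 4i - 8j + 6k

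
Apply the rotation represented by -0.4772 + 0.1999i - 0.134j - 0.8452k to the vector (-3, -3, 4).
(3.135, 0.936, 4.827)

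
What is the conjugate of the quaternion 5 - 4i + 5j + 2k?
5 + 4i - 5j - 2k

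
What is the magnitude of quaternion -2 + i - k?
√6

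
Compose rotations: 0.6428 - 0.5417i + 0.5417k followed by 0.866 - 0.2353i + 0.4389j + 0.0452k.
0.4047 - 0.3826i + 0.3851j + 0.7359k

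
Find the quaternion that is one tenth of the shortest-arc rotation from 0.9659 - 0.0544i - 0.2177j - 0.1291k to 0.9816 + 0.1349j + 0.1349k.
0.9764 - 0.0493i - 0.1832j - 0.103k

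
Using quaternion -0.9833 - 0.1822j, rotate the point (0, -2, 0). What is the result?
(0, -2, 0)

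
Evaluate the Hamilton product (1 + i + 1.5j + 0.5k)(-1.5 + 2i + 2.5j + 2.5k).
-8.5 + 3i - 1.25j + 1.25k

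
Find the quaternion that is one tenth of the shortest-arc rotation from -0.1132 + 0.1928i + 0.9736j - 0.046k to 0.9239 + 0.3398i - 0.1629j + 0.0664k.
-0.2377 + 0.1383i + 0.96j - 0.0535k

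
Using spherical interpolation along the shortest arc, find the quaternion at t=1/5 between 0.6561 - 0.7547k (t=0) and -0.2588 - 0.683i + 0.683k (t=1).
0.6048 + 0.1523i - 0.7817k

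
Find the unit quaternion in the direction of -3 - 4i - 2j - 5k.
-0.4082 - 0.5443i - 0.2722j - 0.6804k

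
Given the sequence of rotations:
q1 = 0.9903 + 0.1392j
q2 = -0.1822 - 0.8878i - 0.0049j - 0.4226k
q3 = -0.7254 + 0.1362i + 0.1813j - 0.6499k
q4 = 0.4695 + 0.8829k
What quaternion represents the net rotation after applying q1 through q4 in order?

q2 · q1 = -0.1798 - 0.8204i - 0.0302j - 0.5421k
q3 · q2 · q1 = -0.1047 + 0.4527i + 0.5963j + 0.6547k
q4 · q3 · q2 · q1 = -0.6272 - 0.3139i + 0.6797j + 0.2149k
-0.6272 - 0.3139i + 0.6797j + 0.2149k


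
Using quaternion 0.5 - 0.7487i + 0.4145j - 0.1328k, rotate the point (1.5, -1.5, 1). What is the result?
(2.277, -0.257, 0.5)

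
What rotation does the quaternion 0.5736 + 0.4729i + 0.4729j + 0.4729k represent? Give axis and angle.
axis = (√3/3, √3/3, √3/3), θ = 110°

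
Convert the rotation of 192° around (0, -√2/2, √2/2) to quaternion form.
-0.1045 - 0.7032j + 0.7032k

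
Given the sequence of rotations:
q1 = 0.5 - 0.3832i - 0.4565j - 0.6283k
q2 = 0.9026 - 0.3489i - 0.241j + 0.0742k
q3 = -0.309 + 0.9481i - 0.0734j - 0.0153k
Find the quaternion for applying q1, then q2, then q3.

q2 · q1 = 0.2542 - 0.335i - 0.7802j - 0.4631k
q3 · q2 · q1 = 0.1747 + 0.3666i + 0.6666j - 0.6251k
0.1747 + 0.3666i + 0.6666j - 0.6251k


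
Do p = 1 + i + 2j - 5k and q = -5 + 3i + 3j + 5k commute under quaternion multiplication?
No: pq = 11 + 23i - 27j + 27k ≠ 11 - 27i + 13j + 33k = qp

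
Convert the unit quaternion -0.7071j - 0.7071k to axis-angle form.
axis = (0, -√2/2, -√2/2), θ = π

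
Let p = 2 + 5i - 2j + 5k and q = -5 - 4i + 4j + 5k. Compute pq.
-7 - 63i - 27j - 3k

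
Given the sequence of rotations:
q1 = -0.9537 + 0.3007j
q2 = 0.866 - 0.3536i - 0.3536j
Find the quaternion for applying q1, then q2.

q2 · q1 = -0.7196 + 0.3372i + 0.5976j - 0.1063k
-0.7196 + 0.3372i + 0.5976j - 0.1063k


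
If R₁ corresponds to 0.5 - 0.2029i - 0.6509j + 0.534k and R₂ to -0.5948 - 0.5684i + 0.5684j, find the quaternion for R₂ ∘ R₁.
-0.0428 + 0.14i + 0.9749j + 0.1677k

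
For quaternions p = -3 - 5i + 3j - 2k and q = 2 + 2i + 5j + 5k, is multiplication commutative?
No: pq = -1 + 9i + 12j - 50k ≠ -1 - 41i - 30j + 12k = qp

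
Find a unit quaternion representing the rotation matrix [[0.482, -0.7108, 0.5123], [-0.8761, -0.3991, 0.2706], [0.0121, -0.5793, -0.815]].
-0.2588 + 0.821i - 0.4832j + 0.1597k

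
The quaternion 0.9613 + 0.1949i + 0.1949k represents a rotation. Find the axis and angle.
axis = (√2/2, 0, √2/2), θ = 32°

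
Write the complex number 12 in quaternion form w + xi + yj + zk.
12 + 0i + 0j + 0k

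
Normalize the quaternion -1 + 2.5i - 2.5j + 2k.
-0.239 + 0.5976i - 0.5976j + 0.4781k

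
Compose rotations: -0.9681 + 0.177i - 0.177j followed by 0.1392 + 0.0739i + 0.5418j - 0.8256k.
-0.0519 - 0.193i - 0.6953j + 0.6903k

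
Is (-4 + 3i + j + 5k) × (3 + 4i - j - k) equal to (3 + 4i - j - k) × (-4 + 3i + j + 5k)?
No: pq = -18 - 3i + 30j + 12k ≠ -18 - 11i - 16j + 26k = qp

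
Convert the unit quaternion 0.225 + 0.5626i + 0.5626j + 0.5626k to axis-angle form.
axis = (√3/3, √3/3, √3/3), θ = 154°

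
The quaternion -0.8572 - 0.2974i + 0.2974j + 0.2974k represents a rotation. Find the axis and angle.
axis = (-√3/3, √3/3, √3/3), θ = 298°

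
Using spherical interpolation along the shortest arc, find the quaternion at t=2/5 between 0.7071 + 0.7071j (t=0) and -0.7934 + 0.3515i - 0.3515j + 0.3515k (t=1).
0.7784 - 0.1487i + 0.5915j - 0.1487k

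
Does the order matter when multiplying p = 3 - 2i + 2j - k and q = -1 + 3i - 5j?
Yes: pq = 13 + 6i - 20j + 5k ≠ 13 + 16i - 14j - 3k = qp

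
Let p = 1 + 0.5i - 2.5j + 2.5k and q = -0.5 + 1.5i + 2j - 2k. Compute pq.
8.75 + 1.25i + 8j + 1.5k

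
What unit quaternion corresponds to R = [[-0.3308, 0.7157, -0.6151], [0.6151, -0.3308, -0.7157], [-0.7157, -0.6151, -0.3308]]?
-0.0436 - 0.5768i - 0.5768j + 0.5768k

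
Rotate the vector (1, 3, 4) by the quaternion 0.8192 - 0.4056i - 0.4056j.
(-1, 5, 0.039)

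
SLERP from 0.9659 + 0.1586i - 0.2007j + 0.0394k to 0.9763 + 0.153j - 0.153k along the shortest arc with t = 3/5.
0.9948 + 0.0652i + 0.0112j - 0.0775k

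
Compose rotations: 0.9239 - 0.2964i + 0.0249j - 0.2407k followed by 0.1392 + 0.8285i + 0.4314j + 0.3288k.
0.4426 + 0.6122i + 0.504j + 0.4188k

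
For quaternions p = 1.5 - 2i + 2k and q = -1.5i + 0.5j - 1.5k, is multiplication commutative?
No: pq = -3.25i - 5.25j - 3.25k ≠ -1.25i + 6.75j - 1.25k = qp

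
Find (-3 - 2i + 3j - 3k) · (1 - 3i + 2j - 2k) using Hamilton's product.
-21 + 7i + 2j + 8k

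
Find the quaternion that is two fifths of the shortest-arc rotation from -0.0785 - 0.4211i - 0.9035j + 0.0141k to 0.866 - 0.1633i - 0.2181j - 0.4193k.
0.4032 - 0.4028i - 0.7936j - 0.2131k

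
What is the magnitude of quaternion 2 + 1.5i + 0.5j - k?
2.739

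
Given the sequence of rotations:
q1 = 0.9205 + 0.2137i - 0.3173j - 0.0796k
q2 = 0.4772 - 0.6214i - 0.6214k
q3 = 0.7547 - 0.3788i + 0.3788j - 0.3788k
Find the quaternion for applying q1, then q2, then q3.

q2 · q1 = 0.5226 - 0.6672i - 0.3337j - 0.4128k
q3 · q2 · q1 = 0.1117 - 0.9843i + 0.0425j - 0.1304k
0.1117 - 0.9843i + 0.0425j - 0.1304k


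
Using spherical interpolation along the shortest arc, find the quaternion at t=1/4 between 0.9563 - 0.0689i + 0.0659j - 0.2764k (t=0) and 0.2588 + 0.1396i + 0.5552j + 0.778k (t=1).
0.9635 - 0.0109i + 0.265j + 0.0367k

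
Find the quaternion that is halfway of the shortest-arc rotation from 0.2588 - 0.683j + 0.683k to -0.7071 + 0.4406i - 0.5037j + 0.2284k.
-0.2762 + 0.2715i - 0.7312j + 0.5616k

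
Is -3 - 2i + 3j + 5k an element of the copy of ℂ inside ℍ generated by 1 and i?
No. The quaternion -3 - 2i + 3j + 5k has j-coefficient y = 3 and k-coefficient z = 5, not both zero, so it does not lie in the complex subalgebra spanned by 1 and i.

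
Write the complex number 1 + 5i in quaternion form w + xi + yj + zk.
1 + 5i + 0j + 0k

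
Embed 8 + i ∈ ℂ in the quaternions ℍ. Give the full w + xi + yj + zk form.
8 + i + 0j + 0k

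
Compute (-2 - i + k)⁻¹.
-0.3333 + 0.1667i - 0.1667k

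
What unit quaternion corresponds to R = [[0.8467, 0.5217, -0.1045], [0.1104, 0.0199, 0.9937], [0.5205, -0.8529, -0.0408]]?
0.6756 - 0.6833i - 0.2313j - 0.1522k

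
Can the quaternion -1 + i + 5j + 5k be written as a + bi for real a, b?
No. The quaternion -1 + i + 5j + 5k has j-coefficient y = 5 and k-coefficient z = 5, not both zero, so it does not lie in the complex subalgebra spanned by 1 and i.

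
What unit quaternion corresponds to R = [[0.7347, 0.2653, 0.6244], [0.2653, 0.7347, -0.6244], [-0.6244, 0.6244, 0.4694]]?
0.8571 + 0.3642i + 0.3642j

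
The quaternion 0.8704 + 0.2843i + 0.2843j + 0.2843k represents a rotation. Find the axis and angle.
axis = (√3/3, √3/3, √3/3), θ = 59°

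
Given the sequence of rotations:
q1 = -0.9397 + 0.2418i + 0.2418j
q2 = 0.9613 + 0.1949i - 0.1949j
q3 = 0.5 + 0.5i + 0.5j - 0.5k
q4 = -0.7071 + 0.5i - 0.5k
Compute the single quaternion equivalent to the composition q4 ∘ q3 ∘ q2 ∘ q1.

q2 · q1 = -0.9033 + 0.0493i + 0.4156j + 0.0943k
q3 · q2 · q1 = -0.637 - 0.1721i - 0.3156j + 0.6819k
q4 · q3 · q2 · q1 = 0.8774 - 0.3546i - 0.0317j - 0.3215k
0.8774 - 0.3546i - 0.0317j - 0.3215k


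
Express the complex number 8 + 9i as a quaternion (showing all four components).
8 + 9i + 0j + 0k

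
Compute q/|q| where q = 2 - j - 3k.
0.5345 - 0.2673j - 0.8018k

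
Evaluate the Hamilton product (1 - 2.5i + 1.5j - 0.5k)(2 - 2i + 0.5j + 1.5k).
-3 - 4.5i + 8.25j + 2.25k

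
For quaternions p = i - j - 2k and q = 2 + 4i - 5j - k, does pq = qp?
No: pq = -11 - 7i - 9j - 5k ≠ -11 + 11i + 5j - 3k = qp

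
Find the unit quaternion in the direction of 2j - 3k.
0.5547j - 0.8321k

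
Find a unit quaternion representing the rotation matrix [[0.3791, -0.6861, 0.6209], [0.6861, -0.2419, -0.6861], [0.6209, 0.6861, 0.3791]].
0.6157 + 0.5572i + 0.5572k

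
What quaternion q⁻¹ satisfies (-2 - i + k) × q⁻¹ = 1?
-0.3333 + 0.1667i - 0.1667k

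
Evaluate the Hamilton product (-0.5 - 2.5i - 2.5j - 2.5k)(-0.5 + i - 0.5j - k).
-1 + 2i - 3.5j + 5.5k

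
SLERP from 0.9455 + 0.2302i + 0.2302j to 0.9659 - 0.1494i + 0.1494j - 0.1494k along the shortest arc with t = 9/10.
0.9716 - 0.1115i + 0.1589j - 0.1352k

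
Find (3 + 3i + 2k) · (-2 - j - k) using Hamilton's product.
-4 - 4i - 10k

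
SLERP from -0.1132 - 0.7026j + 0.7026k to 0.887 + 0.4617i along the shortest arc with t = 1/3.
-0.5141 - 0.2184i - 0.5865j + 0.5865k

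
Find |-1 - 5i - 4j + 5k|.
√67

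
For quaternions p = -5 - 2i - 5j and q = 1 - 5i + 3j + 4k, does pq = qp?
No: pq = 3i - 12j - 51k ≠ 43i - 28j + 11k = qp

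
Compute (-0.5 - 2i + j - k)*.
-0.5 + 2i - j + k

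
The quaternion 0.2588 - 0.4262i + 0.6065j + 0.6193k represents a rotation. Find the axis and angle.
axis = (-0.4412, 0.6279, 0.6411), θ = 5π/6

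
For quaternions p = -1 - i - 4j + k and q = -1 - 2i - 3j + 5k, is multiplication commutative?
No: pq = -18 - 14i + 10j - 11k ≠ -18 + 20i + 4j - k = qp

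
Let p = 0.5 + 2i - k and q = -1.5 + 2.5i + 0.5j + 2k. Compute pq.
-3.75 - 1.25i - 6.25j + 3.5k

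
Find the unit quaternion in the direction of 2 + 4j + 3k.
0.3714 + 0.7428j + 0.5571k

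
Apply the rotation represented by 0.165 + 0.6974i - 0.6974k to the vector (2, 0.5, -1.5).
(1.629, -0.588, -1.871)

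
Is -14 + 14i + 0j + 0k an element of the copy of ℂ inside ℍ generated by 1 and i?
Yes. The quaternion -14 + 14i has j- and k-coefficients y = z = 0, so it lies in the complex subalgebra spanned by 1 and i.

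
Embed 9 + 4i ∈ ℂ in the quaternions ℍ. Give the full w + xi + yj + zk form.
9 + 4i + 0j + 0k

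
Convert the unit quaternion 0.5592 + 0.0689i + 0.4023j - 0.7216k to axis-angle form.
axis = (0.0831, 0.4853, -0.8704), θ = 112°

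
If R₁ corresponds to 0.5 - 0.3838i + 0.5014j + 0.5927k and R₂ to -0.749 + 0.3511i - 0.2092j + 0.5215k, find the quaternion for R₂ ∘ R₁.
-0.4439 + 0.0775i - 0.8884j - 0.0874k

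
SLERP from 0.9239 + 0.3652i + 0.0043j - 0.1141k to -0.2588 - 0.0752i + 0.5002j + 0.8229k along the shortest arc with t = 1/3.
0.8202 + 0.3129i - 0.206j - 0.4323k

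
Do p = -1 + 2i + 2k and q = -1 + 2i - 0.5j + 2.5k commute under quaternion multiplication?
No: pq = -8 - 3i - 0.5j - 5.5k ≠ -8 - 5i + 1.5j - 3.5k = qp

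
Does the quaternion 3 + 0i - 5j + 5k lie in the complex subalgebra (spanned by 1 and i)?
No. The quaternion 3 - 5j + 5k has j-coefficient y = -5 and k-coefficient z = 5, not both zero, so it does not lie in the complex subalgebra spanned by 1 and i.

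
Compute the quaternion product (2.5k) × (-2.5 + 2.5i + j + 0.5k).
-1.25 - 2.5i + 6.25j - 6.25k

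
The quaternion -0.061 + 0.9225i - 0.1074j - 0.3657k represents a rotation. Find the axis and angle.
axis = (0.9242, -0.1076, -0.3664), θ = 187°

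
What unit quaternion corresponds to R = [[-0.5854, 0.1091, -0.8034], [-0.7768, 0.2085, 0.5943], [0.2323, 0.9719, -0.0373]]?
-0.3827 - 0.2467i + 0.6766j + 0.5787k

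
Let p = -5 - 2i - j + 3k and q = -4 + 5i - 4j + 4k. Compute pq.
14 - 9i + 47j - 19k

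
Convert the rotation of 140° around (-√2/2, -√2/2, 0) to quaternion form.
0.342 - 0.6645i - 0.6645j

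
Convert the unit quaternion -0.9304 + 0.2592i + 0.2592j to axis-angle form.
axis = (√2/2, √2/2, 0), θ = 317°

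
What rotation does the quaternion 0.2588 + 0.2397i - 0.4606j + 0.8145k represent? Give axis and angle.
axis = (0.2482, -0.4768, 0.8432), θ = 5π/6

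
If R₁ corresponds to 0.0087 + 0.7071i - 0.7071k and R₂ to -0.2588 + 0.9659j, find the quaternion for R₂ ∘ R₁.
-0.0023 - 0.866i + 0.0084j - 0.5k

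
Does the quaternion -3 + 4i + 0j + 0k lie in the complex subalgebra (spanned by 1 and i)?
Yes. The quaternion -3 + 4i has j- and k-coefficients y = z = 0, so it lies in the complex subalgebra spanned by 1 and i.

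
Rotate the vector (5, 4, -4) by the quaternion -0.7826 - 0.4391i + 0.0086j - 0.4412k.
(-1.236, 7.095, 2.266)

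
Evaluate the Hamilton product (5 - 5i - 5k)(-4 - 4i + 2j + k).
-35 + 10i + 35j + 15k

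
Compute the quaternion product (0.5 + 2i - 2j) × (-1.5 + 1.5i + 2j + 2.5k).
0.25 - 7.25i - j + 8.25k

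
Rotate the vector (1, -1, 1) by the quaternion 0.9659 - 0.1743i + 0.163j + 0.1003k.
(1.457, -0.413, 0.84)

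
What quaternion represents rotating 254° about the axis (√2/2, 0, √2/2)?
-0.6018 + 0.5647i + 0.5647k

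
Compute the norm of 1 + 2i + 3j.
√14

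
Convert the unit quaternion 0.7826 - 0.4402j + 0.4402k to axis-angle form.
axis = (0, -√2/2, √2/2), θ = 77°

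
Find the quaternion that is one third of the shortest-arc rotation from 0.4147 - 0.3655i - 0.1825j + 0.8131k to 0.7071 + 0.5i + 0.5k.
0.5839 - 0.074i - 0.1349j + 0.7971k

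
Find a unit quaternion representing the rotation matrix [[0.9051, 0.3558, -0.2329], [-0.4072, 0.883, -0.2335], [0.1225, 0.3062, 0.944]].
0.9659 + 0.1397i - 0.092j - 0.1975k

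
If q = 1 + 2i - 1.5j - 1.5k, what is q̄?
1 - 2i + 1.5j + 1.5k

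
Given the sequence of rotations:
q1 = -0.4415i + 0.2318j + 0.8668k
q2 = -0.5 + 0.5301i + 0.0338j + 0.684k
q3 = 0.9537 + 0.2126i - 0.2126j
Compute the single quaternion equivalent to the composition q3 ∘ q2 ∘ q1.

q2 · q1 = -0.3667 + 0.0915i - 0.8774j - 0.2956k
q3 · q2 · q1 = -0.5557 + 0.0721i - 0.696j - 0.449k
-0.5557 + 0.0721i - 0.696j - 0.449k


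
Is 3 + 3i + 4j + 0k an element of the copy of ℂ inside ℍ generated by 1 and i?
No. The quaternion 3 + 3i + 4j has j-coefficient y = 4 and k-coefficient z = 0, not both zero, so it does not lie in the complex subalgebra spanned by 1 and i.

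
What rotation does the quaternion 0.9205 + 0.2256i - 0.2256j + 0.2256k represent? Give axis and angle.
axis = (√3/3, -√3/3, √3/3), θ = 46°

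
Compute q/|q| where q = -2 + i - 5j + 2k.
-0.343 + 0.1715i - 0.8575j + 0.343k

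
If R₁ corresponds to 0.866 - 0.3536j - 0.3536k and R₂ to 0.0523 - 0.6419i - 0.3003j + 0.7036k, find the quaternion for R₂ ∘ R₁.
0.1879 - 0.2009i - 0.5055j + 0.8178k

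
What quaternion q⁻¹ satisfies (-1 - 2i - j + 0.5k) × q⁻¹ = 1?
-0.16 + 0.32i + 0.16j - 0.08k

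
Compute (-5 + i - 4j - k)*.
-5 - i + 4j + k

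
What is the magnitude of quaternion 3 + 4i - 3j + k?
√35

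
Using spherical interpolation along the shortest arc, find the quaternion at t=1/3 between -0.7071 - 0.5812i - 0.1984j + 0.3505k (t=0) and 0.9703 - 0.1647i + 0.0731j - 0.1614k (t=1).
-0.866 - 0.3539i - 0.1689j + 0.3104k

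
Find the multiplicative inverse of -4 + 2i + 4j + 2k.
-0.1 - 0.05i - 0.1j - 0.05k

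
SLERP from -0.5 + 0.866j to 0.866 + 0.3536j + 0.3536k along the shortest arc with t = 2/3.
-0.9497 + 0.1116j - 0.2925k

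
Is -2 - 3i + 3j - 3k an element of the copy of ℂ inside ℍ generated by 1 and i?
No. The quaternion -2 - 3i + 3j - 3k has j-coefficient y = 3 and k-coefficient z = -3, not both zero, so it does not lie in the complex subalgebra spanned by 1 and i.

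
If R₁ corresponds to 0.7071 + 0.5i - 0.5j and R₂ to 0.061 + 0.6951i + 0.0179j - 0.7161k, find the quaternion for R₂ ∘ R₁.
-0.2955 + 0.164i - 0.3759j - 0.8629k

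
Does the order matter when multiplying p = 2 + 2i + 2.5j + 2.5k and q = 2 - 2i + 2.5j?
Yes: pq = 1.75 - 6.25i + 5j + 15k ≠ 1.75 + 6.25i + 15j - 5k = qp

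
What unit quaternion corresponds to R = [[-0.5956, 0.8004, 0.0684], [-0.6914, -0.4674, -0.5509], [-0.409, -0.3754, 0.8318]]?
-0.4384 - 0.1001i - 0.2722j + 0.8507k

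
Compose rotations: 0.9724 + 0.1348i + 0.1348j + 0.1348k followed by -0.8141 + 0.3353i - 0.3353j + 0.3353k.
-0.8368 + 0.1259i - 0.4358j + 0.3067k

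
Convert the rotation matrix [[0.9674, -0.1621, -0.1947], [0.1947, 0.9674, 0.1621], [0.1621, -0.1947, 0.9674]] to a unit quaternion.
0.9877 - 0.0903i - 0.0903j + 0.0903k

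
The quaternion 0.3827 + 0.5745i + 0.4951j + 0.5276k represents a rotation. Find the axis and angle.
axis = (0.6218, 0.5359, 0.5711), θ = 3π/4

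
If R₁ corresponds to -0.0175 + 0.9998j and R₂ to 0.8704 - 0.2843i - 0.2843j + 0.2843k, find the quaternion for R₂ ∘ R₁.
0.269 - 0.2793i + 0.8752j - 0.2892k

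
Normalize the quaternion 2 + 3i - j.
0.5345 + 0.8018i - 0.2673j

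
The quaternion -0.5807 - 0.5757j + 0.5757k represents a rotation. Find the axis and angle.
axis = (0, -√2/2, √2/2), θ = 251°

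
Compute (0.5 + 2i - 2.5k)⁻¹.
0.0476 - 0.1905i + 0.2381k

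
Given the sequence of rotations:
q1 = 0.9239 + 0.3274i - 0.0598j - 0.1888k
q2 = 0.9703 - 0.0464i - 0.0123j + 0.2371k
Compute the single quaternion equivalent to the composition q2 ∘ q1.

q2 · q1 = 0.9557 + 0.2913i - 0.0005j + 0.0427k
0.9557 + 0.2913i - 0.0005j + 0.0427k


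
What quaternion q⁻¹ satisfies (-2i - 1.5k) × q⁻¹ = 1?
0.32i + 0.24k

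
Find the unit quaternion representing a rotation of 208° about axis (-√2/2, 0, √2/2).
-0.2419 - 0.6861i + 0.6861k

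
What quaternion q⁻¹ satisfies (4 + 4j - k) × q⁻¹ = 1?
0.1212 - 0.1212j + 0.0303k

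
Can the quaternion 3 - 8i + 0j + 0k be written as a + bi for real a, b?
Yes. The quaternion 3 - 8i has j- and k-coefficients y = z = 0, so it lies in the complex subalgebra spanned by 1 and i.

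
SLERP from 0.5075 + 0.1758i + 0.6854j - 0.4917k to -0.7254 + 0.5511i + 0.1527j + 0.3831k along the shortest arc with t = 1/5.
0.6323 + 0.0137i + 0.5642j - 0.5308k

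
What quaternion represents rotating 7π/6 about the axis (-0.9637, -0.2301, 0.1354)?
-0.2588 - 0.9309i - 0.2223j + 0.1308k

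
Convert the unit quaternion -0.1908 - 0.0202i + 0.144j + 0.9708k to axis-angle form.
axis = (-0.0206, 0.1467, 0.989), θ = 202°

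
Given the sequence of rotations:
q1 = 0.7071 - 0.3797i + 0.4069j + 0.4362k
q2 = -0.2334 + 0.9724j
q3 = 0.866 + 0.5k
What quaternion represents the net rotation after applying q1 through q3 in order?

q2 · q1 = -0.5607 + 0.5128i + 0.5926j + 0.2674k
q3 · q2 · q1 = -0.6193 + 0.1478i + 0.7696j - 0.0488k
-0.6193 + 0.1478i + 0.7696j - 0.0488k


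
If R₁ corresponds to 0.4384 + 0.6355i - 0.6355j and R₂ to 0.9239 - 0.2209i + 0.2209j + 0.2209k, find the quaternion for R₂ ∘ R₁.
0.6858 + 0.6307i - 0.3499j + 0.0968k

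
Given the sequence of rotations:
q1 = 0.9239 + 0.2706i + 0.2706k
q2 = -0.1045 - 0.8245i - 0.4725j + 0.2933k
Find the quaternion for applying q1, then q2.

q2 · q1 = 0.0472 - 0.9179i - 0.1341j + 0.3706k
0.0472 - 0.9179i - 0.1341j + 0.3706k


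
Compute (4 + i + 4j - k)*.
4 - i - 4j + k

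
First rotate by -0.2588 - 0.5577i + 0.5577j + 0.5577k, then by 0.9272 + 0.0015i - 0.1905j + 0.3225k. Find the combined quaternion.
-0.3127 - 0.8036i + 0.3857j + 0.3282k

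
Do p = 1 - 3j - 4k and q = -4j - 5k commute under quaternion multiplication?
No: pq = -32 - i - 4j - 5k ≠ -32 + i - 4j - 5k = qp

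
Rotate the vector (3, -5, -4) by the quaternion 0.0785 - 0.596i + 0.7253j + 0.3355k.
(4.899, -5.079, -0.457)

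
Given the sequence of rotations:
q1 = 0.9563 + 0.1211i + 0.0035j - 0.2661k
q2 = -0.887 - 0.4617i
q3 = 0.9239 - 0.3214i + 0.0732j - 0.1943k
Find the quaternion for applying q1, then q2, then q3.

q2 · q1 = -0.7923 - 0.5489i - 0.126j + 0.2344k
q3 · q2 · q1 = -0.8537 - 0.2598i + 0.0076j + 0.4512k
-0.8537 - 0.2598i + 0.0076j + 0.4512k


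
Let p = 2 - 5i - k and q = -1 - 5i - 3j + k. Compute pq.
-26 - 8i + 4j + 18k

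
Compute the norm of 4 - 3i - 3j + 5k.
√59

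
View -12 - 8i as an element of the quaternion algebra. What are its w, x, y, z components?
-12 - 8i + 0j + 0k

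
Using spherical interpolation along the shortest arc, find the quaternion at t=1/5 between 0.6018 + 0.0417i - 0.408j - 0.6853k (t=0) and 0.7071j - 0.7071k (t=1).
0.5466 + 0.0379i - 0.175j - 0.818k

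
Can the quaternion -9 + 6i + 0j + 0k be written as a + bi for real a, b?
Yes. The quaternion -9 + 6i has j- and k-coefficients y = z = 0, so it lies in the complex subalgebra spanned by 1 and i.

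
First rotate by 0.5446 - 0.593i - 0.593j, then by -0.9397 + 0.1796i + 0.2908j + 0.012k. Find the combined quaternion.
-0.2328 + 0.6622i + 0.7085j + 0.0725k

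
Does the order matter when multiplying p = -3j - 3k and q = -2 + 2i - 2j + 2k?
Yes: pq = -12i + 12k ≠ 12i + 12j = qp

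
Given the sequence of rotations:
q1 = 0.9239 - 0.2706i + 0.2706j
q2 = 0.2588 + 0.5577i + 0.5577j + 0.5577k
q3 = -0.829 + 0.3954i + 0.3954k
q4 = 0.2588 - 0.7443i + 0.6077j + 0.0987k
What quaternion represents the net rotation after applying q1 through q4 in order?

q2 · q1 = 0.2391 + 0.2943i + 0.4344j + 0.8171k
q3 · q2 · q1 = -0.6377 - 0.3212i - 0.5668j - 0.4111k
q4 · q3 · q2 · q1 = -0.0191 + 0.1976i - 0.8719j + 0.4477k
-0.0191 + 0.1976i - 0.8719j + 0.4477k


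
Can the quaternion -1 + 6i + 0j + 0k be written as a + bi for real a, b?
Yes. The quaternion -1 + 6i has j- and k-coefficients y = z = 0, so it lies in the complex subalgebra spanned by 1 and i.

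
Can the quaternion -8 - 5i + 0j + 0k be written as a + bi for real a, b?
Yes. The quaternion -8 - 5i has j- and k-coefficients y = z = 0, so it lies in the complex subalgebra spanned by 1 and i.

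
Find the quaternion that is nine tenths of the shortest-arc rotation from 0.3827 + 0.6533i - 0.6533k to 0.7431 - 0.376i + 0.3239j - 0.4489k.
0.7552 - 0.2717i + 0.3074j - 0.5112k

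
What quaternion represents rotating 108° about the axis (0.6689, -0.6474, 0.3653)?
0.5878 + 0.5412i - 0.5238j + 0.2955k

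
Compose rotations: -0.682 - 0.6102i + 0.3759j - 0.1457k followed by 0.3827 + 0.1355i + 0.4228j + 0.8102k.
-0.2192 - 0.6921i - 0.6191j - 0.2994k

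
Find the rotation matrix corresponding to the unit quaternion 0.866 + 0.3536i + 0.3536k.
[[0.7499, -0.6124, 0.2501], [0.6124, 0.4999, -0.6124], [0.2501, 0.6124, 0.7499]]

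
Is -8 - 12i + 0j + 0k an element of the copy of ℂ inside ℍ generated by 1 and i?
Yes. The quaternion -8 - 12i has j- and k-coefficients y = z = 0, so it lies in the complex subalgebra spanned by 1 and i.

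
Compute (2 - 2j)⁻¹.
0.25 + 0.25j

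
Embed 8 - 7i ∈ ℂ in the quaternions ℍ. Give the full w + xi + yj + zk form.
8 - 7i + 0j + 0k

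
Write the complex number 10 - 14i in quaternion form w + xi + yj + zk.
10 - 14i + 0j + 0k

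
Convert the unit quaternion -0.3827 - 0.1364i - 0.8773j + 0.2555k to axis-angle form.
axis = (-0.1476, -0.9496, 0.2766), θ = 5π/4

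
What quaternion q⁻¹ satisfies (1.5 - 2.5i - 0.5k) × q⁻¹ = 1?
0.1714 + 0.2857i + 0.0571k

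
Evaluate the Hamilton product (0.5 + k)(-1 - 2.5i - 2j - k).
0.5 + 0.75i - 3.5j - 1.5k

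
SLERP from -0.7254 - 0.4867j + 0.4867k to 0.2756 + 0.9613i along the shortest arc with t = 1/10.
-0.7368 - 0.1339i - 0.4686j + 0.4686k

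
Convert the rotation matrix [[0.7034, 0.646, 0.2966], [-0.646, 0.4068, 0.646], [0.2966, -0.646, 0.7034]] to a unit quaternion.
0.8387 - 0.3851i - 0.3851k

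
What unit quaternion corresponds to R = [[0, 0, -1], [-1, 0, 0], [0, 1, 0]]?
-0.5 - 0.5i + 0.5j + 0.5k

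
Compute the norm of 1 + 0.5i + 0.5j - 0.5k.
1.323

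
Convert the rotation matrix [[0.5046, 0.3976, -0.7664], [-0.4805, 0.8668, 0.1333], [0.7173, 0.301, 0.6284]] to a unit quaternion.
0.866 + 0.0484i - 0.4283j - 0.2535k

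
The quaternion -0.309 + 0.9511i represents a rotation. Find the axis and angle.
axis = (1, 0, 0), θ = 216°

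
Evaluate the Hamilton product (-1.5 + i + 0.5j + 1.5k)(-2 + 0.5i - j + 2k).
-0.25i - 0.75j - 7.25k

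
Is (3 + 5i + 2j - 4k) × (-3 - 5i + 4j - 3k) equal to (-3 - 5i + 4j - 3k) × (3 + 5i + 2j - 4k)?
No: pq = -4 - 20i + 41j + 33k ≠ -4 - 40i - 29j - 27k = qp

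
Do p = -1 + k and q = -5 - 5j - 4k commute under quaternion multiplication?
No: pq = 9 + 5i + 5j - k ≠ 9 - 5i + 5j - k = qp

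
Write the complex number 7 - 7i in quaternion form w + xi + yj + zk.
7 - 7i + 0j + 0k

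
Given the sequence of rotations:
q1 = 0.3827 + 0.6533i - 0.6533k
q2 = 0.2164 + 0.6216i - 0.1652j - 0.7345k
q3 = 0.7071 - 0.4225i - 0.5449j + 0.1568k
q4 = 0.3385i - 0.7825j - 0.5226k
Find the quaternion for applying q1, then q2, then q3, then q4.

q2 · q1 = -0.8031 + 0.4872i - 0.137j - 0.3145k
q3 · q2 · q1 = -0.3874 + 0.8767i + 0.2843j - 0.025k
q4 · q3 · q2 · q1 = -0.0874 + 0.037i - 0.1466j + 0.9847k
-0.0874 + 0.037i - 0.1466j + 0.9847k


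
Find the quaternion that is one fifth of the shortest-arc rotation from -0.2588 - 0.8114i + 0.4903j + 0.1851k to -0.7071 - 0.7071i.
-0.3672 - 0.8234i + 0.4047j + 0.1528k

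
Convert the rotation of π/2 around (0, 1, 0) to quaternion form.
0.7071 + 0.7071j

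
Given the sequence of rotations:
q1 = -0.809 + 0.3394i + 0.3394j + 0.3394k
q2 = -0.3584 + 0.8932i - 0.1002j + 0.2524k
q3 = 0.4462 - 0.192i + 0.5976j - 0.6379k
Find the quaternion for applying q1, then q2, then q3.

q2 · q1 = -0.0649 - 0.9639i - 0.2581j + 0.0113k
q3 · q2 · q1 = -0.0526 - 0.5755i + 0.4631j + 0.672k
-0.0526 - 0.5755i + 0.4631j + 0.672k


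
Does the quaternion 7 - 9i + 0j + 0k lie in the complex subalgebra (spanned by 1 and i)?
Yes. The quaternion 7 - 9i has j- and k-coefficients y = z = 0, so it lies in the complex subalgebra spanned by 1 and i.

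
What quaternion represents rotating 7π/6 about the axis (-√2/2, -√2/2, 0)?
-0.2588 - 0.683i - 0.683j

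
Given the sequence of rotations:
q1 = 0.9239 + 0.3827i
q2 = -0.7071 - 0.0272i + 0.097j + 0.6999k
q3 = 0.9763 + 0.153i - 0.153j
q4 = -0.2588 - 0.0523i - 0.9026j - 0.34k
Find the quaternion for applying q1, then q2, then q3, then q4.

q2 · q1 = -0.6429 - 0.2957i + 0.3575j + 0.6095k
q3 · q2 · q1 = -0.5277 - 0.4803i + 0.3541j + 0.6045k
q4 · q3 · q2 · q1 = 0.6366 - 0.2733i + 0.5796j - 0.4291k
0.6366 - 0.2733i + 0.5796j - 0.4291k


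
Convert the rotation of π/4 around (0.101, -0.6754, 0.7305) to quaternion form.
0.9239 + 0.0387i - 0.2585j + 0.2796k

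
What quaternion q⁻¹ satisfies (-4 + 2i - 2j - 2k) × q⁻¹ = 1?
-0.1429 - 0.0714i + 0.0714j + 0.0714k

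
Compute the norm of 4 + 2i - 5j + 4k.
√61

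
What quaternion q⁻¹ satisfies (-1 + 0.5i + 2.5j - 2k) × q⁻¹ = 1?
-0.087 - 0.0435i - 0.2174j + 0.1739k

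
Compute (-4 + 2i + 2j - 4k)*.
-4 - 2i - 2j + 4k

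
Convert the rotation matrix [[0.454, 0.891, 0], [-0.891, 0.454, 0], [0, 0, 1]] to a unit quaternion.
0.8526 - 0.5225k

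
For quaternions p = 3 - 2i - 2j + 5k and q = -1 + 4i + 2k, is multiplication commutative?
No: pq = -5 + 10i + 26j + 9k ≠ -5 + 18i - 22j - 7k = qp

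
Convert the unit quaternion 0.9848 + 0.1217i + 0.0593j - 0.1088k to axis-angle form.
axis = (0.7007, 0.3414, -0.6264), θ = 20°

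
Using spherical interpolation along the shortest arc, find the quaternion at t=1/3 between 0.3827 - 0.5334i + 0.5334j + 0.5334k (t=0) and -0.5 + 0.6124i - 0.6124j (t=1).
0.4377 - 0.5806i + 0.5806j + 0.3664k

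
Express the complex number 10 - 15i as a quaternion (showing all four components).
10 - 15i + 0j + 0k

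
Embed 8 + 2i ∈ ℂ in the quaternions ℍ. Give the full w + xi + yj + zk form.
8 + 2i + 0j + 0k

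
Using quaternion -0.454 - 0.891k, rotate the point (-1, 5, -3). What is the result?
(-3.457, -3.748, -3)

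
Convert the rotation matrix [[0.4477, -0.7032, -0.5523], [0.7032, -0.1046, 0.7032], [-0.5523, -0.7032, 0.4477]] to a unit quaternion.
0.6691 - 0.5255i + 0.5255k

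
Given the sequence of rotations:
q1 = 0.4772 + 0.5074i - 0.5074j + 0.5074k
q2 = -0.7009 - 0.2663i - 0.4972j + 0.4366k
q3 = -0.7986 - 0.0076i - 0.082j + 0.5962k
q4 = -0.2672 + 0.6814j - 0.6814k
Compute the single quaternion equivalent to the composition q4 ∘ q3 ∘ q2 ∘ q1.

q2 · q1 = -0.6732 - 0.5135i + 0.475j + 0.2401k
q3 · q2 · q1 = 0.4295 + 0.1123i - 0.6285j - 0.6388k
q4 · q3 · q2 · q1 = -0.1218 - 0.8935i + 0.3841j - 0.1985k
-0.1218 - 0.8935i + 0.3841j - 0.1985k


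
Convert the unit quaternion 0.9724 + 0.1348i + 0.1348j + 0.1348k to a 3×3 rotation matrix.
[[0.9273, -0.2258, 0.2985], [0.2985, 0.9273, -0.2258], [-0.2258, 0.2985, 0.9273]]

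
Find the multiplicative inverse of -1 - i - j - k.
-0.25 + 0.25i + 0.25j + 0.25k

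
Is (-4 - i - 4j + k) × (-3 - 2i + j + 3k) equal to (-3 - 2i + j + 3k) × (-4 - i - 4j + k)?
No: pq = 11 - 2i + 9j - 24k ≠ 11 + 24i + 7j - 6k = qp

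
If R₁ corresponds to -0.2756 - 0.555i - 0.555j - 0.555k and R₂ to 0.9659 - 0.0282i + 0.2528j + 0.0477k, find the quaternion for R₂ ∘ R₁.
-0.1151 - 0.6421i - 0.6479j - 0.3933k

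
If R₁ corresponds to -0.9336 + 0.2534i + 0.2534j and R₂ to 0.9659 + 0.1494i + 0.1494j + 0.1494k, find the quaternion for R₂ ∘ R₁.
-0.9775 + 0.0674i + 0.1431j - 0.1395k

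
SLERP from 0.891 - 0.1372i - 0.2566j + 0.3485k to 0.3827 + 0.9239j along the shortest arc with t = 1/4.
0.9363 - 0.1229i + 0.1031j + 0.3123k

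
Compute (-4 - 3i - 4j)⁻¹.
-0.0976 + 0.0732i + 0.0976j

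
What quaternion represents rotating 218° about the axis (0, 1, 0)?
-0.3256 + 0.9455j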